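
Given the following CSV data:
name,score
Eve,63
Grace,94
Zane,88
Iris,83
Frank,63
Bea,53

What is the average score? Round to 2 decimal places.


Scores: 63, 94, 88, 83, 63, 53
Sum = 444
Count = 6
Average = 444 / 6 = 74.00

ANSWER: 74.00


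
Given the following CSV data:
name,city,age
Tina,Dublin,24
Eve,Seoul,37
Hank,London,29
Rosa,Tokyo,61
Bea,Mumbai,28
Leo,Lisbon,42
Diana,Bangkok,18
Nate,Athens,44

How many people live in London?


Scanning city column for 'London':
  Row 3: Hank -> MATCH
Total matches: 1

ANSWER: 1


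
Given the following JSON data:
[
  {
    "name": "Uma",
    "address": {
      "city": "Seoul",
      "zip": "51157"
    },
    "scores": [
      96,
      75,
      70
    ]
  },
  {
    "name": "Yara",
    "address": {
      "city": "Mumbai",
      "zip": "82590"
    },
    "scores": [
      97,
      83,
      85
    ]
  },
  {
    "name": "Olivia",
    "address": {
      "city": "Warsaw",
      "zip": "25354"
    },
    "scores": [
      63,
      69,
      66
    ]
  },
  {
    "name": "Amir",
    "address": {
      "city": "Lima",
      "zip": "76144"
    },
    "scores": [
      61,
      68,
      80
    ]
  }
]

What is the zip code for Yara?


Path: records[1].address.zip
Value: 82590

ANSWER: 82590


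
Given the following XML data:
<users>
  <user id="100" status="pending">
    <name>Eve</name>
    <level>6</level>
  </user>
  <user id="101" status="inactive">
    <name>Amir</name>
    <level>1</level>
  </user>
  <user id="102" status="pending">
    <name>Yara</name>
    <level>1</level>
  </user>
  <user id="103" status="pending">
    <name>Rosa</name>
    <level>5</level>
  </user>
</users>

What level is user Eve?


Finding user: Eve
<level>6</level>

ANSWER: 6


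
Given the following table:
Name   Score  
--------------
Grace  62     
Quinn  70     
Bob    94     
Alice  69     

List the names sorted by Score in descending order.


Sorting by Score (descending):
  Bob: 94
  Quinn: 70
  Alice: 69
  Grace: 62


ANSWER: Bob, Quinn, Alice, Grace


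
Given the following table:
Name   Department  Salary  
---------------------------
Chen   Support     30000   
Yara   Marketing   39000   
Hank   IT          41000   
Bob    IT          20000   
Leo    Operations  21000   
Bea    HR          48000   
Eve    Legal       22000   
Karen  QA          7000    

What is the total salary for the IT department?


IT department members:
  Hank: 41000
  Bob: 20000
Total = 41000 + 20000 = 61000

ANSWER: 61000


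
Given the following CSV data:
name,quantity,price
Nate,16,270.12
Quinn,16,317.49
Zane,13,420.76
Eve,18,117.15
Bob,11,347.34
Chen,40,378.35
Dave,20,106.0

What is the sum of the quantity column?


Values in 'quantity' column:
  Row 1: 16
  Row 2: 16
  Row 3: 13
  Row 4: 18
  Row 5: 11
  Row 6: 40
  Row 7: 20
Sum = 16 + 16 + 13 + 18 + 11 + 40 + 20 = 134

ANSWER: 134


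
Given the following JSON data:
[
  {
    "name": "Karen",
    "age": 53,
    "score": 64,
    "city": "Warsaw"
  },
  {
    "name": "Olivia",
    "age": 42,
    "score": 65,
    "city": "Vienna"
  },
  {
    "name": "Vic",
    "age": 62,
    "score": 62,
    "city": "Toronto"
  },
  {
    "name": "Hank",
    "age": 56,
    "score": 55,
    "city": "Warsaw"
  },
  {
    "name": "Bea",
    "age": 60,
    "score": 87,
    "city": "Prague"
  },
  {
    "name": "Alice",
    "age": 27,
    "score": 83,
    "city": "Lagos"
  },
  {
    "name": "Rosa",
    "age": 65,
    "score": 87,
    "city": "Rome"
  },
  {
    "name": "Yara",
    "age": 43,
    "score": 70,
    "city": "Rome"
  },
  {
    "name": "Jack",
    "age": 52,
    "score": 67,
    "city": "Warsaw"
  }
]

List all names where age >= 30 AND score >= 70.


Checking both conditions:
  Karen (age=53, score=64) -> no
  Olivia (age=42, score=65) -> no
  Vic (age=62, score=62) -> no
  Hank (age=56, score=55) -> no
  Bea (age=60, score=87) -> YES
  Alice (age=27, score=83) -> no
  Rosa (age=65, score=87) -> YES
  Yara (age=43, score=70) -> YES
  Jack (age=52, score=67) -> no


ANSWER: Bea, Rosa, Yara


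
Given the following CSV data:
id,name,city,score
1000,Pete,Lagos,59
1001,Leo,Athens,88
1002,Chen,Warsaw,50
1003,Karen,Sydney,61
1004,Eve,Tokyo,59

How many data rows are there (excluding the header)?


Counting rows (excluding header):
Header: id,name,city,score
Data rows: 5

ANSWER: 5


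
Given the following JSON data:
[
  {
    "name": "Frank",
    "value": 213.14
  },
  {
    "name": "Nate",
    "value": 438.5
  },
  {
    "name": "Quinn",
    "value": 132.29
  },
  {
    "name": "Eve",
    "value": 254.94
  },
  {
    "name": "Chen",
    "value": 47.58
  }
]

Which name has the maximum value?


Comparing values:
  Frank: 213.14
  Nate: 438.5
  Quinn: 132.29
  Eve: 254.94
  Chen: 47.58
Maximum: Nate (438.5)

ANSWER: Nate


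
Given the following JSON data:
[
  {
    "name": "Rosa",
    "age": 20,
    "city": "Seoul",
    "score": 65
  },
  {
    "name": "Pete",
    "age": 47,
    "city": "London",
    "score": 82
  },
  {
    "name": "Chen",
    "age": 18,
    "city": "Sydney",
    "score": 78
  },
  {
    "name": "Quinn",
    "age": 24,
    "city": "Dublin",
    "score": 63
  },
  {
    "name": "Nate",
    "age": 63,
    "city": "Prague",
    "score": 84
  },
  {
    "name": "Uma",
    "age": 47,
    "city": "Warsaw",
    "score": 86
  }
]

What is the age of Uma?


Looking up record where name = Uma
Record index: 5
Field 'age' = 47

ANSWER: 47


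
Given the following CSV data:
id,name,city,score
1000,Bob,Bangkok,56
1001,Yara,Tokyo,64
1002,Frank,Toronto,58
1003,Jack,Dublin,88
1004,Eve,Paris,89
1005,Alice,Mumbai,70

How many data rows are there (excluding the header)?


Counting rows (excluding header):
Header: id,name,city,score
Data rows: 6

ANSWER: 6


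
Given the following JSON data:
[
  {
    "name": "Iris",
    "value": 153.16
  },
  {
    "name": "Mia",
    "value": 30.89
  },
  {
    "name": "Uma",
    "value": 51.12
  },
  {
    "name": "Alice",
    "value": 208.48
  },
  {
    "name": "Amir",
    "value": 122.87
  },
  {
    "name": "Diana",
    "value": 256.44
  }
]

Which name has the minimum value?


Comparing values:
  Iris: 153.16
  Mia: 30.89
  Uma: 51.12
  Alice: 208.48
  Amir: 122.87
  Diana: 256.44
Minimum: Mia (30.89)

ANSWER: Mia


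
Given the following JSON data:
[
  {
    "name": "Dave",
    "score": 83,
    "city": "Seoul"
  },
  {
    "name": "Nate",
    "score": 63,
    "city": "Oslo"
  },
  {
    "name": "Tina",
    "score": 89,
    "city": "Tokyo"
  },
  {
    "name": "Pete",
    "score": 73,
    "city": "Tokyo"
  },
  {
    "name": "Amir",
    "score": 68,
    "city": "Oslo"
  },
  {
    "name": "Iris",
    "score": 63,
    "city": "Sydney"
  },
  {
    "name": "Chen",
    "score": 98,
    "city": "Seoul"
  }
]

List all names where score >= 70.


Filtering records where score >= 70:
  Dave (score=83) -> YES
  Nate (score=63) -> no
  Tina (score=89) -> YES
  Pete (score=73) -> YES
  Amir (score=68) -> no
  Iris (score=63) -> no
  Chen (score=98) -> YES


ANSWER: Dave, Tina, Pete, Chen


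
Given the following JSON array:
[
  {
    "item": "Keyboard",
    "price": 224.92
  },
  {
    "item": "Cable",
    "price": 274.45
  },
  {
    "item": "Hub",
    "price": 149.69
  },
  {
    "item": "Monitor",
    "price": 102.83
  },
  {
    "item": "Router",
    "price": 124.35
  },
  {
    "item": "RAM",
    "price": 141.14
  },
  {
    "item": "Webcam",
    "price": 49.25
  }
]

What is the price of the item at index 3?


Array index 3 -> Monitor
price = 102.83

ANSWER: 102.83


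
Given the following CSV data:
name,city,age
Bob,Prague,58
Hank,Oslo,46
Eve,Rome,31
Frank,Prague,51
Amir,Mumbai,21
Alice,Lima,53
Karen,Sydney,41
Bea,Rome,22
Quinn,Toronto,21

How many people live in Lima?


Scanning city column for 'Lima':
  Row 6: Alice -> MATCH
Total matches: 1

ANSWER: 1


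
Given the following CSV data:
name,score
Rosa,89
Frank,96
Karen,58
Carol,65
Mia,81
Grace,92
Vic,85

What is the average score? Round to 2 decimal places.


Scores: 89, 96, 58, 65, 81, 92, 85
Sum = 566
Count = 7
Average = 566 / 7 = 80.86

ANSWER: 80.86


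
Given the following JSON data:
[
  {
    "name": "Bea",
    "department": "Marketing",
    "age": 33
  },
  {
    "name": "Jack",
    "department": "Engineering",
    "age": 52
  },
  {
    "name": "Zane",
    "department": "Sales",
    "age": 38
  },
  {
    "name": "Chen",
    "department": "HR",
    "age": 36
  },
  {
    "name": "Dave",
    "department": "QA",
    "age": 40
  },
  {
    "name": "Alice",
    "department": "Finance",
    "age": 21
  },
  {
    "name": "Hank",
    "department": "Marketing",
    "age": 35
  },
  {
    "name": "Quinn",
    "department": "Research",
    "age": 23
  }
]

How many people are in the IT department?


Scanning records for department = IT
  No matches found
Count: 0

ANSWER: 0


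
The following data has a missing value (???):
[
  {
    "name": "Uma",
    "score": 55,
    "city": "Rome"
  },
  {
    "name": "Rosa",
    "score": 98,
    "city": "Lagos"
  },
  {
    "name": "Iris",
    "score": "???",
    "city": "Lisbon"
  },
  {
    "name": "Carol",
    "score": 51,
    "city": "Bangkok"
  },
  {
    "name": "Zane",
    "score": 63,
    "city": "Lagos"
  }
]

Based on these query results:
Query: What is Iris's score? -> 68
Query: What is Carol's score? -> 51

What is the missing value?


The missing value is Iris's score
From query: Iris's score = 68

ANSWER: 68


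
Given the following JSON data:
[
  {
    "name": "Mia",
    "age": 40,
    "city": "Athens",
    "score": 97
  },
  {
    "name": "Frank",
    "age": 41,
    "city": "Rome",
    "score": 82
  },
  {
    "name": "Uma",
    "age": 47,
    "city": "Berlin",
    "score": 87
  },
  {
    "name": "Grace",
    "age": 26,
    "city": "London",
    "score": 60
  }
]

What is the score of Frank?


Looking up record where name = Frank
Record index: 1
Field 'score' = 82

ANSWER: 82


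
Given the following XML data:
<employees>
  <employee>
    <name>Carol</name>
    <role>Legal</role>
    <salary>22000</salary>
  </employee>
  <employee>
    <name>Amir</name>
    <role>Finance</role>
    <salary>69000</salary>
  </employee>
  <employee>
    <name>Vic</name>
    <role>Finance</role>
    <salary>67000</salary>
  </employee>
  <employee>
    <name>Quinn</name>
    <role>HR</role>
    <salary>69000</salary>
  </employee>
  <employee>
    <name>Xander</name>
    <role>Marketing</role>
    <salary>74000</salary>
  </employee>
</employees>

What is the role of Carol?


Searching for <employee> with <name>Carol</name>
Found at position 1
<role>Legal</role>

ANSWER: Legal


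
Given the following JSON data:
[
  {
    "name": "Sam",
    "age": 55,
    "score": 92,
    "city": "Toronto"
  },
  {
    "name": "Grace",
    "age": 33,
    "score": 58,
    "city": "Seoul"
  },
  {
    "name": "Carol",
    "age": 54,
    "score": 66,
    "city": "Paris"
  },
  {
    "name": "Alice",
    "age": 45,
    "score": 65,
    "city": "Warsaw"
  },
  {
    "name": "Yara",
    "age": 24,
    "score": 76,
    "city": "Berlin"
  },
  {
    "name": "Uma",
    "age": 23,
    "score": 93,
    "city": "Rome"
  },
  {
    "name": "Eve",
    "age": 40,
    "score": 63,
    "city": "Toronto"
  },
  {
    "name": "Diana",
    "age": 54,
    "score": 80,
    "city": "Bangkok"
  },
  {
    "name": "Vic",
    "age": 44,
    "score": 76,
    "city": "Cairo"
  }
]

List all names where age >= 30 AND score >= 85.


Checking both conditions:
  Sam (age=55, score=92) -> YES
  Grace (age=33, score=58) -> no
  Carol (age=54, score=66) -> no
  Alice (age=45, score=65) -> no
  Yara (age=24, score=76) -> no
  Uma (age=23, score=93) -> no
  Eve (age=40, score=63) -> no
  Diana (age=54, score=80) -> no
  Vic (age=44, score=76) -> no


ANSWER: Sam


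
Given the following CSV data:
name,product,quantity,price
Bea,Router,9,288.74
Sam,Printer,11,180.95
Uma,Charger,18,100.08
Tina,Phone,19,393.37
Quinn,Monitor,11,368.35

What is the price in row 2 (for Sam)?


Row 2: Sam
Column 'price' = 180.95

ANSWER: 180.95


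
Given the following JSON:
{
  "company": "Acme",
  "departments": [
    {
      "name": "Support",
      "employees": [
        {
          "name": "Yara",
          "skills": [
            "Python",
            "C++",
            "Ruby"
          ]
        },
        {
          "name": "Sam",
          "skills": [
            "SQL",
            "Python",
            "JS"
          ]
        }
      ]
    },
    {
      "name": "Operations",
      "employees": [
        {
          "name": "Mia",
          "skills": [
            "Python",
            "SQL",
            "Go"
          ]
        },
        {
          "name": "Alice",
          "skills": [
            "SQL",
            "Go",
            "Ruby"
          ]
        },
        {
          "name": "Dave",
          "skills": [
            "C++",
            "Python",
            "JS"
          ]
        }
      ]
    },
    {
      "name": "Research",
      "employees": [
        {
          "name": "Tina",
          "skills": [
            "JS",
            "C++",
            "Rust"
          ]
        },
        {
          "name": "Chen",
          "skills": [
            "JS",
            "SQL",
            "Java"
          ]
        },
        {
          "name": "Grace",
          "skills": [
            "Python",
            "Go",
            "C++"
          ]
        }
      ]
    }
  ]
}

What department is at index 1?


Path: departments[1].name
Value: Operations

ANSWER: Operations


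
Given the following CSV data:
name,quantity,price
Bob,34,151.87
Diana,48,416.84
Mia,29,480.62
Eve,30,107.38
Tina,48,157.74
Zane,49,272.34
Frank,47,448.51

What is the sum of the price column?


Values in 'price' column:
  Row 1: 151.87
  Row 2: 416.84
  Row 3: 480.62
  Row 4: 107.38
  Row 5: 157.74
  Row 6: 272.34
  Row 7: 448.51
Sum = 151.87 + 416.84 + 480.62 + 107.38 + 157.74 + 272.34 + 448.51 = 2035.3

ANSWER: 2035.3


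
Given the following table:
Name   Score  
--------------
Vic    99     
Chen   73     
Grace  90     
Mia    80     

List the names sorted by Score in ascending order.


Sorting by Score (ascending):
  Chen: 73
  Mia: 80
  Grace: 90
  Vic: 99


ANSWER: Chen, Mia, Grace, Vic


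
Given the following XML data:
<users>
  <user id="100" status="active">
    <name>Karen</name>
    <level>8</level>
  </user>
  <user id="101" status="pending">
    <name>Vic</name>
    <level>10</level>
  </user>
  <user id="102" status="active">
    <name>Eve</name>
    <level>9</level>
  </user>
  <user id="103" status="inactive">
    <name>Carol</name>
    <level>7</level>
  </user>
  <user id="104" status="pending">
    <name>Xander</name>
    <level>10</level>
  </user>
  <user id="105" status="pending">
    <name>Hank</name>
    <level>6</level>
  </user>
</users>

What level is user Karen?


Finding user: Karen
<level>8</level>

ANSWER: 8


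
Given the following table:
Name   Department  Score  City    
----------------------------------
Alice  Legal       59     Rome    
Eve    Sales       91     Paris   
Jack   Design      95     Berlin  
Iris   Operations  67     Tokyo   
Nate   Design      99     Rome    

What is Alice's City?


Row 1: Alice
City = Rome

ANSWER: Rome


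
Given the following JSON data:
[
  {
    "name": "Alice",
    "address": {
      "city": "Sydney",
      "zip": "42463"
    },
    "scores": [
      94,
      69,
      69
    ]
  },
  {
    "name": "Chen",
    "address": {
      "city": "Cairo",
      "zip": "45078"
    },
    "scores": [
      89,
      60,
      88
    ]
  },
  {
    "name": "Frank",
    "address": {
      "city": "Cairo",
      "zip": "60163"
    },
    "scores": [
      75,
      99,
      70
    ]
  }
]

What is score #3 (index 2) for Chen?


Path: records[1].scores[2]
Value: 88

ANSWER: 88


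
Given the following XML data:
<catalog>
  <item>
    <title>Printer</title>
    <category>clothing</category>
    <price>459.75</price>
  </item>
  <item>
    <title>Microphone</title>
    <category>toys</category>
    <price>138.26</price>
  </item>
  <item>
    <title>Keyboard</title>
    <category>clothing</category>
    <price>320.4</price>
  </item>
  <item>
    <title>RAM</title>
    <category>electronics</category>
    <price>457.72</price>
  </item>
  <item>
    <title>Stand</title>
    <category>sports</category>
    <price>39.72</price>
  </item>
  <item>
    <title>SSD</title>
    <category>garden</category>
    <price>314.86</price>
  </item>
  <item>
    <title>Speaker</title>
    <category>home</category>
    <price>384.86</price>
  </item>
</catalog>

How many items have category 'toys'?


Scanning <item> elements for <category>toys</category>:
  Item 2: Microphone -> MATCH
Count: 1

ANSWER: 1


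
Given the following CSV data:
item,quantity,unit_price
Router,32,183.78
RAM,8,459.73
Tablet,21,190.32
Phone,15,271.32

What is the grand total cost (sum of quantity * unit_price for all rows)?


Computing row totals:
  Router: 32 * 183.78 = 5880.96
  RAM: 8 * 459.73 = 3677.84
  Tablet: 21 * 190.32 = 3996.72
  Phone: 15 * 271.32 = 4069.8
Grand total = 5880.96 + 3677.84 + 3996.72 + 4069.8 = 17625.32

ANSWER: 17625.32


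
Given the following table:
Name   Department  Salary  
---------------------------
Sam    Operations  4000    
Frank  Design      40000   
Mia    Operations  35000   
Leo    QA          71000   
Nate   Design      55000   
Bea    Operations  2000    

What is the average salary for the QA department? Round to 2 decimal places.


QA department members:
  Leo: 71000
Sum = 71000
Count = 1
Average = 71000 / 1 = 71000.00

ANSWER: 71000.00


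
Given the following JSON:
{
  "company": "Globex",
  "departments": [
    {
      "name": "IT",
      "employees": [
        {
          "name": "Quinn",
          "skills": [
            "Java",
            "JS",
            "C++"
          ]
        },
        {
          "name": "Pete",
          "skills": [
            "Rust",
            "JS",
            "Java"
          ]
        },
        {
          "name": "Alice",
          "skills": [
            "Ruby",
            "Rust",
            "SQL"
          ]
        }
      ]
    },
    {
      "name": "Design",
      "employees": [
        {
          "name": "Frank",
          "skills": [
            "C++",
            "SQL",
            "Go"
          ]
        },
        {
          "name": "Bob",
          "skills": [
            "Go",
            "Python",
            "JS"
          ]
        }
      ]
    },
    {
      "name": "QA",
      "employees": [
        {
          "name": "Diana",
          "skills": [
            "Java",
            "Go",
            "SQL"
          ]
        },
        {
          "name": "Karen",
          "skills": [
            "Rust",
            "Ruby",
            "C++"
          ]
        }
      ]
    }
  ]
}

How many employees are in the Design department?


Path: departments[1].employees
Count: 2

ANSWER: 2


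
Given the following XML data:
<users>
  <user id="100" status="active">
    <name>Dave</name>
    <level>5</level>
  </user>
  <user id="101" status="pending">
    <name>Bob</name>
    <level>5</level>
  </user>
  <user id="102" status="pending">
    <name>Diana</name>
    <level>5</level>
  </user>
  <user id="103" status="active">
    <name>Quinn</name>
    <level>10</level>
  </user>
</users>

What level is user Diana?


Finding user: Diana
<level>5</level>

ANSWER: 5


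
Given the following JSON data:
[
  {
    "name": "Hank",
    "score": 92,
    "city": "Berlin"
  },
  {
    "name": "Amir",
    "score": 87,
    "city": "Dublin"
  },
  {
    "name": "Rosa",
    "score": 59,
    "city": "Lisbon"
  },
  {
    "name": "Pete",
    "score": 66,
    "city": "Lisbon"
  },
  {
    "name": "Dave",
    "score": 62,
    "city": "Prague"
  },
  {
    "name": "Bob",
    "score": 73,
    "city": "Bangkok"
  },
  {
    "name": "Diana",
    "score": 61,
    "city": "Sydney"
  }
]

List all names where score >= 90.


Filtering records where score >= 90:
  Hank (score=92) -> YES
  Amir (score=87) -> no
  Rosa (score=59) -> no
  Pete (score=66) -> no
  Dave (score=62) -> no
  Bob (score=73) -> no
  Diana (score=61) -> no


ANSWER: Hank


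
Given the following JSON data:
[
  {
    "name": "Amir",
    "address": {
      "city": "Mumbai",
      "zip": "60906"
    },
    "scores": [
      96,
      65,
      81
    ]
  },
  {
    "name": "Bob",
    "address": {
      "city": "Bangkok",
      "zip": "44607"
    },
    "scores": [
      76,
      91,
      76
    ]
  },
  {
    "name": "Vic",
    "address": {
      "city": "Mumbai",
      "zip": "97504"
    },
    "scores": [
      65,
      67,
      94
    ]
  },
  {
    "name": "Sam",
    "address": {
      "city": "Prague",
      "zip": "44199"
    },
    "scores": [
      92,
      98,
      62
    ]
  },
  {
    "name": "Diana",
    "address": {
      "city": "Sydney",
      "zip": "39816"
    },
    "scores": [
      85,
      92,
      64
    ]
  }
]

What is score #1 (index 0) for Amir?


Path: records[0].scores[0]
Value: 96

ANSWER: 96


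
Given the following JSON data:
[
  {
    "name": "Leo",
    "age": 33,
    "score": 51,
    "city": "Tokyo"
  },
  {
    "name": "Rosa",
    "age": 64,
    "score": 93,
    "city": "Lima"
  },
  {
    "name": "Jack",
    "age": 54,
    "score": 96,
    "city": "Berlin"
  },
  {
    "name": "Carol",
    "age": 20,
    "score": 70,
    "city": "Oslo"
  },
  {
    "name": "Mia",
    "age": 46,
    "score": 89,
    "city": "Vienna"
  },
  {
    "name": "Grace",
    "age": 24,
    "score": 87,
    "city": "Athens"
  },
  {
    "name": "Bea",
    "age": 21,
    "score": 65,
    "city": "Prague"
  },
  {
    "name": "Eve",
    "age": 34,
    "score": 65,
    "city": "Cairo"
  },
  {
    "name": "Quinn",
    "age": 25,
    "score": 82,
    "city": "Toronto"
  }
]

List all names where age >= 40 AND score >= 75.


Checking both conditions:
  Leo (age=33, score=51) -> no
  Rosa (age=64, score=93) -> YES
  Jack (age=54, score=96) -> YES
  Carol (age=20, score=70) -> no
  Mia (age=46, score=89) -> YES
  Grace (age=24, score=87) -> no
  Bea (age=21, score=65) -> no
  Eve (age=34, score=65) -> no
  Quinn (age=25, score=82) -> no


ANSWER: Rosa, Jack, Mia


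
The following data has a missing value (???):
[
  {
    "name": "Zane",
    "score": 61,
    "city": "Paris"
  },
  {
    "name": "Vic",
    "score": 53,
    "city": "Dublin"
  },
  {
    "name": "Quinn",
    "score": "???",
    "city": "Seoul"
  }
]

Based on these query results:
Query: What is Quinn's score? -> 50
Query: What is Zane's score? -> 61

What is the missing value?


The missing value is Quinn's score
From query: Quinn's score = 50

ANSWER: 50


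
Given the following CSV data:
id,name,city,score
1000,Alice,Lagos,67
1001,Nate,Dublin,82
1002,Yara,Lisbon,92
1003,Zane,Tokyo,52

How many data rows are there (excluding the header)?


Counting rows (excluding header):
Header: id,name,city,score
Data rows: 4

ANSWER: 4


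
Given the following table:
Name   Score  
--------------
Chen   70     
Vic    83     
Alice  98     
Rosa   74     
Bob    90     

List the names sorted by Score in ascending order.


Sorting by Score (ascending):
  Chen: 70
  Rosa: 74
  Vic: 83
  Bob: 90
  Alice: 98


ANSWER: Chen, Rosa, Vic, Bob, Alice


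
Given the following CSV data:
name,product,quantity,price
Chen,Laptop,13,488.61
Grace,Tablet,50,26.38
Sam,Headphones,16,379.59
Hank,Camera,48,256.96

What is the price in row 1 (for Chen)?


Row 1: Chen
Column 'price' = 488.61

ANSWER: 488.61


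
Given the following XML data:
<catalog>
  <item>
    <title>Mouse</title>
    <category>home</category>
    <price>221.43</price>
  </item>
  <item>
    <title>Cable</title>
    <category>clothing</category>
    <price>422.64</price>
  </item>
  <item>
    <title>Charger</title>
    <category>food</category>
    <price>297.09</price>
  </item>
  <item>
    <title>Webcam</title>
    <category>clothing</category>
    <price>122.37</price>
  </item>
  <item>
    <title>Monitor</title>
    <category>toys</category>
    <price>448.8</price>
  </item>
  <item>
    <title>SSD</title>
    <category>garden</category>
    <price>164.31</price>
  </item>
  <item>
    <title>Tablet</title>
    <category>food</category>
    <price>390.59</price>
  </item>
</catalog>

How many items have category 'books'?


Scanning <item> elements for <category>books</category>:
Count: 0

ANSWER: 0


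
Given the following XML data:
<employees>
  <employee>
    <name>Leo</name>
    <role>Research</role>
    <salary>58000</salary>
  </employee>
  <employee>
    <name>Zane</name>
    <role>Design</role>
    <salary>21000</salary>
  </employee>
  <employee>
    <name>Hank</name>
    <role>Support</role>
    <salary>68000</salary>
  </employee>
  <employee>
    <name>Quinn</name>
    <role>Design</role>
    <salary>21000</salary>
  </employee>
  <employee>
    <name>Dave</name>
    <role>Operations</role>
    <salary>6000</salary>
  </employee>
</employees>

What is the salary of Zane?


Searching for <employee> with <name>Zane</name>
Found at position 2
<salary>21000</salary>

ANSWER: 21000


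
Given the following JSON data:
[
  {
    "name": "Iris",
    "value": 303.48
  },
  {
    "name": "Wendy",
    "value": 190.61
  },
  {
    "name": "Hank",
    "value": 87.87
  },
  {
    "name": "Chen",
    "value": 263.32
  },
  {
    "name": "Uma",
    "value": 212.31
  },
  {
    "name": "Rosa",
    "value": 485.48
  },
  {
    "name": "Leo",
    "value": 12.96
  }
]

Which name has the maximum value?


Comparing values:
  Iris: 303.48
  Wendy: 190.61
  Hank: 87.87
  Chen: 263.32
  Uma: 212.31
  Rosa: 485.48
  Leo: 12.96
Maximum: Rosa (485.48)

ANSWER: Rosa


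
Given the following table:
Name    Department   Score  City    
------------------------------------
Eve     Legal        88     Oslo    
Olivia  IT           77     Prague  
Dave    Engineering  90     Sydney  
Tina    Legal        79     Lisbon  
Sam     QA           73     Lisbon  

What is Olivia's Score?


Row 2: Olivia
Score = 77

ANSWER: 77


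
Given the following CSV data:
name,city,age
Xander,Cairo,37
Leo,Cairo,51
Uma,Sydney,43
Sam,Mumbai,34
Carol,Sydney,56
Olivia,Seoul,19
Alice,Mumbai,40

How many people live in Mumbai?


Scanning city column for 'Mumbai':
  Row 4: Sam -> MATCH
  Row 7: Alice -> MATCH
Total matches: 2

ANSWER: 2


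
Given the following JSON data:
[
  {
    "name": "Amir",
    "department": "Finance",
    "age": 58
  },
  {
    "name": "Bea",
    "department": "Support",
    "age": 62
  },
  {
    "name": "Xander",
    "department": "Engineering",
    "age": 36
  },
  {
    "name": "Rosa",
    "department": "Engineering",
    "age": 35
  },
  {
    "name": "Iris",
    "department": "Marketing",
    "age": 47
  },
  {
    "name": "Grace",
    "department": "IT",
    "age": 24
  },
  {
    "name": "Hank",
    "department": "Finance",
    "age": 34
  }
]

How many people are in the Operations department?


Scanning records for department = Operations
  No matches found
Count: 0

ANSWER: 0


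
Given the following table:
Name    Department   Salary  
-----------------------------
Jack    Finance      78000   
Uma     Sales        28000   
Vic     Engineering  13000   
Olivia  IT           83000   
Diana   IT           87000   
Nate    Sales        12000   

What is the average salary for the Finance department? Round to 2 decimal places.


Finance department members:
  Jack: 78000
Sum = 78000
Count = 1
Average = 78000 / 1 = 78000.00

ANSWER: 78000.00


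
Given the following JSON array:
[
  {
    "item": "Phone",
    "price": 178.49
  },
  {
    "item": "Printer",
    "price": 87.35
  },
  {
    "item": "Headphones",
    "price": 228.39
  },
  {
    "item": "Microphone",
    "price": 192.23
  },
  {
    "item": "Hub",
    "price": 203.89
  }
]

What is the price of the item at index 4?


Array index 4 -> Hub
price = 203.89

ANSWER: 203.89


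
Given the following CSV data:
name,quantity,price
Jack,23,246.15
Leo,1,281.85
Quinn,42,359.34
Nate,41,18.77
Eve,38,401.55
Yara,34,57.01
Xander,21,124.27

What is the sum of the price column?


Values in 'price' column:
  Row 1: 246.15
  Row 2: 281.85
  Row 3: 359.34
  Row 4: 18.77
  Row 5: 401.55
  Row 6: 57.01
  Row 7: 124.27
Sum = 246.15 + 281.85 + 359.34 + 18.77 + 401.55 + 57.01 + 124.27 = 1488.94

ANSWER: 1488.94


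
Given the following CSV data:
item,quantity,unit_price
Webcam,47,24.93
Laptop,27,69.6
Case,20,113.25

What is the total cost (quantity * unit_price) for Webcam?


Row: Webcam
quantity = 47
unit_price = 24.93
total = 47 * 24.93 = 1171.71

ANSWER: 1171.71


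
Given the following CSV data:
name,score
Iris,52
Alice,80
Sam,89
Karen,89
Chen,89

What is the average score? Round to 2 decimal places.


Scores: 52, 80, 89, 89, 89
Sum = 399
Count = 5
Average = 399 / 5 = 79.80

ANSWER: 79.80


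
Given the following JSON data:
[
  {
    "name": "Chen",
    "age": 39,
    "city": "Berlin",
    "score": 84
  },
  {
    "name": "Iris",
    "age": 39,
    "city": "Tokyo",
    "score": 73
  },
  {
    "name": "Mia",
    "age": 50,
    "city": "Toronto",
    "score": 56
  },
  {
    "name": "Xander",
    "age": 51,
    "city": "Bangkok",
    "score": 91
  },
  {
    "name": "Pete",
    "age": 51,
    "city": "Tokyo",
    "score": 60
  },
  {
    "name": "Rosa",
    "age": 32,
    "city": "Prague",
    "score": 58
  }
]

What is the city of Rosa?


Looking up record where name = Rosa
Record index: 5
Field 'city' = Prague

ANSWER: Prague


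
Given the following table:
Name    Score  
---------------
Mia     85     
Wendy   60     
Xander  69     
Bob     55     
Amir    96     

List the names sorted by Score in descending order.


Sorting by Score (descending):
  Amir: 96
  Mia: 85
  Xander: 69
  Wendy: 60
  Bob: 55


ANSWER: Amir, Mia, Xander, Wendy, Bob


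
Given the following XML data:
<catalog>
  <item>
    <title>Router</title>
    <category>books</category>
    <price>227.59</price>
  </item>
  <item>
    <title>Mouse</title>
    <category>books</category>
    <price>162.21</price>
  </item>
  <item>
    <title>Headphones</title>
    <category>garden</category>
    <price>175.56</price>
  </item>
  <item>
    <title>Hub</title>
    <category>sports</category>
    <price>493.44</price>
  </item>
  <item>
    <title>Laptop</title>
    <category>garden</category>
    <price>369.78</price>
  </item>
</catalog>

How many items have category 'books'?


Scanning <item> elements for <category>books</category>:
  Item 1: Router -> MATCH
  Item 2: Mouse -> MATCH
Count: 2

ANSWER: 2


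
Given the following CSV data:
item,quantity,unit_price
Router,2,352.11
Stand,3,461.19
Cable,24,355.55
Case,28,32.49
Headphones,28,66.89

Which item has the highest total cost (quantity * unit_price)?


Computing row totals:
  Router: 704.22
  Stand: 1383.57
  Cable: 8533.2
  Case: 909.72
  Headphones: 1872.92
Maximum: Cable (8533.2)

ANSWER: Cable


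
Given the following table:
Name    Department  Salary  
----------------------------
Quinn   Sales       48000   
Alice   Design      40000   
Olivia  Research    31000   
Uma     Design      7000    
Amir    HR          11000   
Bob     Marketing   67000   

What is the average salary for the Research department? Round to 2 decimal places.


Research department members:
  Olivia: 31000
Sum = 31000
Count = 1
Average = 31000 / 1 = 31000.00

ANSWER: 31000.00


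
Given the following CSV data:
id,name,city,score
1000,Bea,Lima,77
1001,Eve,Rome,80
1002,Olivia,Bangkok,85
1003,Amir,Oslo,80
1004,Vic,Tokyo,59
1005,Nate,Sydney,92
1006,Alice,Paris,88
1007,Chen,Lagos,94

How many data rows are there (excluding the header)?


Counting rows (excluding header):
Header: id,name,city,score
Data rows: 8

ANSWER: 8


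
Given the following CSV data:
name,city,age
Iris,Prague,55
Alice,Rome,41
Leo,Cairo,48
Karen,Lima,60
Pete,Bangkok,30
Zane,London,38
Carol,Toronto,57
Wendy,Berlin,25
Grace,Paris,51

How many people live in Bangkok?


Scanning city column for 'Bangkok':
  Row 5: Pete -> MATCH
Total matches: 1

ANSWER: 1


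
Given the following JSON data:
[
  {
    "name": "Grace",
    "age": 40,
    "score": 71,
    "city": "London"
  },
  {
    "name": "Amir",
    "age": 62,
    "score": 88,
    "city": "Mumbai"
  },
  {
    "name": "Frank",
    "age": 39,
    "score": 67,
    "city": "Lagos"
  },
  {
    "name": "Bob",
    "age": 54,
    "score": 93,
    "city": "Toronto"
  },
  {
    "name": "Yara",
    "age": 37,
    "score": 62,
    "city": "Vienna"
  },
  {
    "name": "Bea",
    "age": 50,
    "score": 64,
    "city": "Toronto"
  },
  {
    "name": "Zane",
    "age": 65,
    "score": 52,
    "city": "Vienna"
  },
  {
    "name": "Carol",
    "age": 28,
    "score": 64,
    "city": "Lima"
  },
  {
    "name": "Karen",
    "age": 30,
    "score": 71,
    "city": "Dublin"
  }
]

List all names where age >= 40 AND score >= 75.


Checking both conditions:
  Grace (age=40, score=71) -> no
  Amir (age=62, score=88) -> YES
  Frank (age=39, score=67) -> no
  Bob (age=54, score=93) -> YES
  Yara (age=37, score=62) -> no
  Bea (age=50, score=64) -> no
  Zane (age=65, score=52) -> no
  Carol (age=28, score=64) -> no
  Karen (age=30, score=71) -> no


ANSWER: Amir, Bob


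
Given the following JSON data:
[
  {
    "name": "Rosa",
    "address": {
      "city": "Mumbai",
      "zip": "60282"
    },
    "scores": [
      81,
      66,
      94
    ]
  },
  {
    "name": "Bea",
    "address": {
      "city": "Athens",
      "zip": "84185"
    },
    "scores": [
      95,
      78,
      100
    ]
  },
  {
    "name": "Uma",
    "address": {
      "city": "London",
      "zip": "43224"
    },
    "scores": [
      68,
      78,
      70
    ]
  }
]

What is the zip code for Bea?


Path: records[1].address.zip
Value: 84185

ANSWER: 84185


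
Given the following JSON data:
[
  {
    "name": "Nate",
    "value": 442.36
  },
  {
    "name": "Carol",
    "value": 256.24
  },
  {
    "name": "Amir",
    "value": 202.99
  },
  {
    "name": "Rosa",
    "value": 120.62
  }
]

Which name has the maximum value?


Comparing values:
  Nate: 442.36
  Carol: 256.24
  Amir: 202.99
  Rosa: 120.62
Maximum: Nate (442.36)

ANSWER: Nate


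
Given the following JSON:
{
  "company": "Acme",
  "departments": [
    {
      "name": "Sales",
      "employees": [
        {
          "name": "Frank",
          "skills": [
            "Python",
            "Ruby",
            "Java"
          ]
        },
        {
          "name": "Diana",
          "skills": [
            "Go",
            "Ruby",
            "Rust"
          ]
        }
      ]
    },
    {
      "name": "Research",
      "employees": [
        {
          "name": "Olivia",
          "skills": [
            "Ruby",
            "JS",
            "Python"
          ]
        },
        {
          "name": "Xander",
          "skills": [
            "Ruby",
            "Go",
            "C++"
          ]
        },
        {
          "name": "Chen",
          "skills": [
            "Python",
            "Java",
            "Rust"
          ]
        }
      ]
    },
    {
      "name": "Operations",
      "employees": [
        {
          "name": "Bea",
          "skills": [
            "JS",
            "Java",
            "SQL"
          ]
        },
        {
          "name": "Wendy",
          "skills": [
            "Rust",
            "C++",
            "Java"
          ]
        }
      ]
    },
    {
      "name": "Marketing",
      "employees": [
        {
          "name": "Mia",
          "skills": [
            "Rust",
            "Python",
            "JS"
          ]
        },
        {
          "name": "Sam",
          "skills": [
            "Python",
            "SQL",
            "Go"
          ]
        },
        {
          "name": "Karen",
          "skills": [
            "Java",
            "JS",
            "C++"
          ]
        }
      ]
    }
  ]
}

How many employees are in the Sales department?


Path: departments[0].employees
Count: 2

ANSWER: 2


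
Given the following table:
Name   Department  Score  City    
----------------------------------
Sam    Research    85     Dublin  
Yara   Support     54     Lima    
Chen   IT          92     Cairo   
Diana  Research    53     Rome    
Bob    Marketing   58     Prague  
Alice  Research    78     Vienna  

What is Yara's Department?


Row 2: Yara
Department = Support

ANSWER: Support


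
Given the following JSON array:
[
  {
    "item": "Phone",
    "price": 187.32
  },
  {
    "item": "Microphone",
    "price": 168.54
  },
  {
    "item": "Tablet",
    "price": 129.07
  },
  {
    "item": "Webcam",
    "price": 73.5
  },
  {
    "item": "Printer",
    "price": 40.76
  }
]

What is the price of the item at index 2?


Array index 2 -> Tablet
price = 129.07

ANSWER: 129.07


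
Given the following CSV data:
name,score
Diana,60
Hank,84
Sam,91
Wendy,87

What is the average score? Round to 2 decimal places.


Scores: 60, 84, 91, 87
Sum = 322
Count = 4
Average = 322 / 4 = 80.50

ANSWER: 80.50


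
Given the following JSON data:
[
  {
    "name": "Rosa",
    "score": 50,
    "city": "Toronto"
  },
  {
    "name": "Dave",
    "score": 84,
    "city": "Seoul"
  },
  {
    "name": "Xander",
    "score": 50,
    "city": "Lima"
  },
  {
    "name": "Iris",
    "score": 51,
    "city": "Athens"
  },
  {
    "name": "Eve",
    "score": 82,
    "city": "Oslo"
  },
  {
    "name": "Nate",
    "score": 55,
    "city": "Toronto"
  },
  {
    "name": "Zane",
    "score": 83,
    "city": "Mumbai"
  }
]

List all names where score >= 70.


Filtering records where score >= 70:
  Rosa (score=50) -> no
  Dave (score=84) -> YES
  Xander (score=50) -> no
  Iris (score=51) -> no
  Eve (score=82) -> YES
  Nate (score=55) -> no
  Zane (score=83) -> YES


ANSWER: Dave, Eve, Zane


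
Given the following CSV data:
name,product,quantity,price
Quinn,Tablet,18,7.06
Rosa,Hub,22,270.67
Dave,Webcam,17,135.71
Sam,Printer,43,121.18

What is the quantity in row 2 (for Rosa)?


Row 2: Rosa
Column 'quantity' = 22

ANSWER: 22


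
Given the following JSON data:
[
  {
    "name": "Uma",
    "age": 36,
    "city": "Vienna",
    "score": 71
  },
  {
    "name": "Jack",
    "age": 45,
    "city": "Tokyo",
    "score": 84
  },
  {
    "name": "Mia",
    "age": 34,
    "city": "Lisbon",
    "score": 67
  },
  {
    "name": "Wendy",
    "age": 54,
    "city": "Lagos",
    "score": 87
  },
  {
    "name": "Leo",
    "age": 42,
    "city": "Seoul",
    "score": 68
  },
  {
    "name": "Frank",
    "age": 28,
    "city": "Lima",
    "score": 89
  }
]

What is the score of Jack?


Looking up record where name = Jack
Record index: 1
Field 'score' = 84

ANSWER: 84


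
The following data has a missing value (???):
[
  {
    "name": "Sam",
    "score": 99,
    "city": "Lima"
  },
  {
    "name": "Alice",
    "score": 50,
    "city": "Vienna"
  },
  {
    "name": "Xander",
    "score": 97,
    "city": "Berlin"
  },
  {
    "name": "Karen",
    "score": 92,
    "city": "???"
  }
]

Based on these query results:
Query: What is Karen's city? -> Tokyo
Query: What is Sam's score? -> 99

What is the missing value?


The missing value is Karen's city
From query: Karen's city = Tokyo

ANSWER: Tokyo


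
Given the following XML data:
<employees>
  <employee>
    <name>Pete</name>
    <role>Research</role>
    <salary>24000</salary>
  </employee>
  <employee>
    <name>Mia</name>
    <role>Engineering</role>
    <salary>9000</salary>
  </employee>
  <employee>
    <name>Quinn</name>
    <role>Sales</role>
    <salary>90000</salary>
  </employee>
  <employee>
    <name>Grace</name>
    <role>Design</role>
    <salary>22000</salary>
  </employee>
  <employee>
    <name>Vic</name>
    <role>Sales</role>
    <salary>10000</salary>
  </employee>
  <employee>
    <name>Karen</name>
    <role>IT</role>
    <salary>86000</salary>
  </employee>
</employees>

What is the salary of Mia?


Searching for <employee> with <name>Mia</name>
Found at position 2
<salary>9000</salary>

ANSWER: 9000


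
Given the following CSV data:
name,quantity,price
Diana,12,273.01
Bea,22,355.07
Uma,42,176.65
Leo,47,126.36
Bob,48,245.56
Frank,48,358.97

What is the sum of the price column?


Values in 'price' column:
  Row 1: 273.01
  Row 2: 355.07
  Row 3: 176.65
  Row 4: 126.36
  Row 5: 245.56
  Row 6: 358.97
Sum = 273.01 + 355.07 + 176.65 + 126.36 + 245.56 + 358.97 = 1535.62

ANSWER: 1535.62
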